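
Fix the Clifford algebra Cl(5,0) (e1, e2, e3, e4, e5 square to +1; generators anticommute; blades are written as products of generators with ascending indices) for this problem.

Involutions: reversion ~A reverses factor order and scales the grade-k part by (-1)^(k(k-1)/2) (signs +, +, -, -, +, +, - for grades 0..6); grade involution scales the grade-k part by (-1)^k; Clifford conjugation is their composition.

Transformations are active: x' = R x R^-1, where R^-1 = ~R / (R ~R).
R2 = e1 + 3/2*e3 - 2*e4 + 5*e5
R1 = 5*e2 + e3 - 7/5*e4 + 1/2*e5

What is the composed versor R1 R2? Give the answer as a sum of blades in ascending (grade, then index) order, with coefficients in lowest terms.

Distribute over the terms of R1 (each basis-blade product reordered to ascending indices, repeated generators contracted through their squares):
(5*e2) R2 = -5*e1 e2 + 15/2*e2 e3 - 10*e2 e4 + 25*e2 e5
(e3) R2 = 3/2 - e1 e3 - 2*e3 e4 + 5*e3 e5
(-7/5*e4) R2 = 14/5 + 7/5*e1 e4 + 21/10*e3 e4 - 7*e4 e5
(1/2*e5) R2 = 5/2 - 1/2*e1 e5 - 3/4*e3 e5 + e4 e5
Summing the partial products and collecting blades:
Answer: 34/5 - 5*e1 e2 - e1 e3 + 7/5*e1 e4 - 1/2*e1 e5 + 15/2*e2 e3 - 10*e2 e4 + 25*e2 e5 + 1/10*e3 e4 + 17/4*e3 e5 - 6*e4 e5


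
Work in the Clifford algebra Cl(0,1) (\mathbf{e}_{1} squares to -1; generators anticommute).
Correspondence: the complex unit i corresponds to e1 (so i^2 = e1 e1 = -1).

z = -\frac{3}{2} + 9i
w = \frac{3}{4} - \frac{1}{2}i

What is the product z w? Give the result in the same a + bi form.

In blades: z = -\frac{3}{2} + 9 e_{1}, w = \frac{3}{4} - \frac{1}{2} e_{1}.
Distribute z over w term by term (generator squares from the signature, products reordered to ascending indices): (-\frac{3}{2})*w = -\frac{9}{8} + \frac{3}{4} e_{1}; (9 e_{1})*w = \frac{9}{2} + \frac{27}{4} e_{1}.
Sum: \frac{27}{8} + \frac{15}{2} e_{1}; translating back through the correspondence:
Answer: \frac{27}{8} + \frac{15}{2}i


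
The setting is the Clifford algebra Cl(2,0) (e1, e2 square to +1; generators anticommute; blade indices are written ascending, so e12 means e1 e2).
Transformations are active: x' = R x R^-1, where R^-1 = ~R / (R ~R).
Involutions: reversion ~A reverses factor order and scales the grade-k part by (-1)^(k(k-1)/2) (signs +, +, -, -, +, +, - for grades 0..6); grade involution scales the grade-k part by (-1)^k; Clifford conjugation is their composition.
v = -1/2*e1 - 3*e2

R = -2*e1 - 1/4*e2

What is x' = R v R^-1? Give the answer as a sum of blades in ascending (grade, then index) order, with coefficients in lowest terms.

~R = -2*e1 - 1/4*e2, and R ~R = 65/16, so R^-1 = ~R / (65/16).
R v = 7/4 + 47/8*e12
Answer: -159/130*e1 + 181/65*e2


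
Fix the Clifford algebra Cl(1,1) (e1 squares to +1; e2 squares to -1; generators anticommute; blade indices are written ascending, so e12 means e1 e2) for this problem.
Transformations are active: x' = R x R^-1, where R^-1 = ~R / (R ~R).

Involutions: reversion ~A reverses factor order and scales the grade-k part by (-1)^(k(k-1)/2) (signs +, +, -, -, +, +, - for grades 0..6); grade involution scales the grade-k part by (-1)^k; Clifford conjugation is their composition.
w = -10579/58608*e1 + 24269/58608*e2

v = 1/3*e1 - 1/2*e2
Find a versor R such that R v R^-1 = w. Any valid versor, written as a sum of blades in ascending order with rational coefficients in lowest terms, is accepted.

Construction: equal norms (both -5/36) license R = v + w = 8957/58608*e1 - 5035/58608*e2 — nothing changes along that direction, while (v - w)/2 changes sign, so v maps onto w.
Answer: 8957/58608*e1 - 5035/58608*e2


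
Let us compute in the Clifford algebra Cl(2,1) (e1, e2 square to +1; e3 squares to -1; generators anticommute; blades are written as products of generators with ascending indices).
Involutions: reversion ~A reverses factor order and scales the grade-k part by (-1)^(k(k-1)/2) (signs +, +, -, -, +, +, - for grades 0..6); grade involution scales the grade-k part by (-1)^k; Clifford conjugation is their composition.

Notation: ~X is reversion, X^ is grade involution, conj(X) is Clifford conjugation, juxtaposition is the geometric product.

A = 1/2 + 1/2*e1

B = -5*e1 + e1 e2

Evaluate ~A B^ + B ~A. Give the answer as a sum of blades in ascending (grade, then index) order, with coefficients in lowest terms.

first term: 5/2 + 5/2*e1 + 1/2*e2 + 1/2*e1 e2
second term: -5/2 - 5/2*e1 - 1/2*e2 + 1/2*e1 e2
Answer: e1 e2


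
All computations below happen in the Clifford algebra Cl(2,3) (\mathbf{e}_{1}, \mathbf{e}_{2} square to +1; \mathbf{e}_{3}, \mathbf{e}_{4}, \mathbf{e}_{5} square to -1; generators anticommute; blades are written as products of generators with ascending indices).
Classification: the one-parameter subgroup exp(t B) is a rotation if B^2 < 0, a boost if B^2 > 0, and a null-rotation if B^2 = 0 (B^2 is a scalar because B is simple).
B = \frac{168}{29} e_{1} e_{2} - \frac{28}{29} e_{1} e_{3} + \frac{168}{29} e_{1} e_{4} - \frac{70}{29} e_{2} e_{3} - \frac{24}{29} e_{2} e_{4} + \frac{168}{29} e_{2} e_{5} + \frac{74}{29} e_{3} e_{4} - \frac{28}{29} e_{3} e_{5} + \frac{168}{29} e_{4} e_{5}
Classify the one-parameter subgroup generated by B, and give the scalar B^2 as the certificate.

B^2 term by term: the squares give (\frac{168}{29})^2*(e_{1} e_{2})^2 + (-\frac{28}{29})^2*(e_{1} e_{3})^2 + (\frac{168}{29})^2*(e_{1} e_{4})^2 + (-\frac{70}{29})^2*(e_{2} e_{3})^2 + (-\frac{24}{29})^2*(e_{2} e_{4})^2 + (\frac{168}{29})^2*(e_{2} e_{5})^2 + (\frac{74}{29})^2*(e_{3} e_{4})^2 + (-\frac{28}{29})^2*(e_{3} e_{5})^2 + (\frac{168}{29})^2*(e_{4} e_{5})^2 = \frac{28224}{841}*(-1) + \frac{784}{841}*(+1) + \frac{28224}{841}*(+1) + \frac{4900}{841}*(+1) + \frac{576}{841}*(+1) + \frac{28224}{841}*(+1) + \frac{5476}{841}*(-1) + \frac{784}{841}*(-1) + \frac{28224}{841}*(-1) = 0 (each basis 2-blade squares to minus the product of its generators' squares); cross terms between blades sharing an index anticommute and cancel; the commuting (index-disjoint) pairs give grade-4 terms 2*c*c'*(blade product), which cancel blade by blade — e_{1} e_{2} e_{3} e_{4}: \frac{24864}{841} - \frac{1344}{841} - \frac{23520}{841} = 0; e_{1} e_{2} e_{3} e_{5}: -\frac{9408}{841} + \frac{9408}{841} = 0; e_{1} e_{2} e_{4} e_{5}: \frac{56448}{841} - \frac{56448}{841} = 0; e_{1} e_{3} e_{4} e_{5}: -\frac{9408}{841} + \frac{9408}{841} = 0; e_{2} e_{3} e_{4} e_{5}: -\frac{23520}{841} - \frac{1344}{841} + \frac{24864}{841} = 0 — confirming B is simple. So B^2 = 0.
Answer: null-rotation, certificate B^2 = 0. Because 0 is invariant under every versor sandwich, the classification follows from its sign alone.


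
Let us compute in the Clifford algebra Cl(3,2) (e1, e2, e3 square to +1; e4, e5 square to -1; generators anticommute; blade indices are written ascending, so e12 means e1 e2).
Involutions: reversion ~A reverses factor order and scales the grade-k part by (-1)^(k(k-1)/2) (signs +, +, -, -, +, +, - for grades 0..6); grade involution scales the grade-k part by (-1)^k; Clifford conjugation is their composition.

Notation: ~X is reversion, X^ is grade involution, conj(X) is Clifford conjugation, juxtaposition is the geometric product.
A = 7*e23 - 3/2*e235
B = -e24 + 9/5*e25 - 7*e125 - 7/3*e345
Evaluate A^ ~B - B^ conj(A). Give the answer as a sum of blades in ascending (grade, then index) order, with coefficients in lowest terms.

first term: 27/10*e3 + 21/2*e13 - 7/2*e24 - 7*e34 + 63/5*e35 - 49*e135 + 49/3*e245 - 3/2*e345
second term: 27/10*e3 + 21/2*e13 - 7/2*e24 + 7*e34 - 63/5*e35 - 49*e135 + 49/3*e245 + 3/2*e345
Answer: -14*e34 + 126/5*e35 - 3*e345


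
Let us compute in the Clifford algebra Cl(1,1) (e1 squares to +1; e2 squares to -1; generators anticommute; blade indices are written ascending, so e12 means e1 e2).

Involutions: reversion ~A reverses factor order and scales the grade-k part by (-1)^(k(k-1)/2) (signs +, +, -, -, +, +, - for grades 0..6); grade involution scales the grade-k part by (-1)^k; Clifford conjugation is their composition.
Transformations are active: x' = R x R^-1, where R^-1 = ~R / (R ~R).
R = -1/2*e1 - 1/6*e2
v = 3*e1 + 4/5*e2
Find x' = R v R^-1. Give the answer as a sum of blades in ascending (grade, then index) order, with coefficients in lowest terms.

~R = -1/2*e1 - 1/6*e2, and R ~R = 2/9, so R^-1 = ~R / (2/9).
R v = -41/30 + 1/10*e12
Answer: 63/20*e1 + 5/4*e2


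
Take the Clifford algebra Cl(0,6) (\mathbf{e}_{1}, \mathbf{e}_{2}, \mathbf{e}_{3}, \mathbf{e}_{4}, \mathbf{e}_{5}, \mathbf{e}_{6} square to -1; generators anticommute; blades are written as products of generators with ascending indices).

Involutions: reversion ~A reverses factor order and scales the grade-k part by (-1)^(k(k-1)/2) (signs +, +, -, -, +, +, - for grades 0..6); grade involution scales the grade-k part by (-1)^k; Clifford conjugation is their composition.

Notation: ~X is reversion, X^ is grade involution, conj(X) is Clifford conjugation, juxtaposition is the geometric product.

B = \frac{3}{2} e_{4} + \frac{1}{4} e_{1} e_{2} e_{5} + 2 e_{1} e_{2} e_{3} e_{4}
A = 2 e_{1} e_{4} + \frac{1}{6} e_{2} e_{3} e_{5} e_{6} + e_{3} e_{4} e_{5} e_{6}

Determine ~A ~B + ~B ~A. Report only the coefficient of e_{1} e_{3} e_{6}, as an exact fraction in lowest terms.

first term: 3 e_{1} + 4 e_{2} e_{3} - \frac{1}{24} e_{1} e_{3} e_{6} - \frac{1}{2} e_{2} e_{4} e_{5} - \frac{3}{2} e_{3} e_{5} e_{6} - 2 e_{1} e_{2} e_{5} e_{6} - \frac{1}{3} e_{1} e_{4} e_{5} e_{6} - \frac{1}{4} e_{1} e_{2} e_{3} e_{4} e_{6} + \frac{1}{4} e_{2} e_{3} e_{4} e_{5} e_{6}
second term: -3 e_{1} + 4 e_{2} e_{3} - \frac{1}{24} e_{1} e_{3} e_{6} + \frac{1}{2} e_{2} e_{4} e_{5} + \frac{3}{2} e_{3} e_{5} e_{6} - 2 e_{1} e_{2} e_{5} e_{6} - \frac{1}{3} e_{1} e_{4} e_{5} e_{6} + \frac{1}{4} e_{1} e_{2} e_{3} e_{4} e_{6} + \frac{1}{4} e_{2} e_{3} e_{4} e_{5} e_{6}
Answer: -\frac{1}{12}


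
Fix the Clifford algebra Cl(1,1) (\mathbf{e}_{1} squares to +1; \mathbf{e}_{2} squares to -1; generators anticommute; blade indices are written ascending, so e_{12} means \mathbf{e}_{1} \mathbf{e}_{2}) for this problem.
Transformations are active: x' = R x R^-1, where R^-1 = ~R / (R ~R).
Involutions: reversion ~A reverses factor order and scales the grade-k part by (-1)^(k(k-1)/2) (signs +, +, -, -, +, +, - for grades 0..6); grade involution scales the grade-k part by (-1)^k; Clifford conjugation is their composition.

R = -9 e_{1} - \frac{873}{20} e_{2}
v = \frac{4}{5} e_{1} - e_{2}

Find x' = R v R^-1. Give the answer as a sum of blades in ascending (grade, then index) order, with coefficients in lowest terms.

~R = -9 e_{1} - \frac{873}{20} e_{2}, and R ~R = -\frac{729729}{400}, so R^-1 = ~R / (-\frac{729729}{400}).
R v = -\frac{1017}{20} + \frac{1098}{25} e_{12}
Answer: -\frac{58636}{45045} e_{1} - \frac{12913}{9009} e_{2}


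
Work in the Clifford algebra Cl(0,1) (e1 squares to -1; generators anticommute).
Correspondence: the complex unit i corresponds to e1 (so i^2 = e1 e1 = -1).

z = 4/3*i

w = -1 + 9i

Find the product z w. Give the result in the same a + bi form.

In blades: z = 4/3*e1, w = -1 + 9*e1.
Distribute z over w term by term (generator squares from the signature, products reordered to ascending indices): (4/3*e1)*w = -12 - 4/3*e1.
Sum: -12 - 4/3*e1; translating back through the correspondence:
Answer: -12 - 4/3*i


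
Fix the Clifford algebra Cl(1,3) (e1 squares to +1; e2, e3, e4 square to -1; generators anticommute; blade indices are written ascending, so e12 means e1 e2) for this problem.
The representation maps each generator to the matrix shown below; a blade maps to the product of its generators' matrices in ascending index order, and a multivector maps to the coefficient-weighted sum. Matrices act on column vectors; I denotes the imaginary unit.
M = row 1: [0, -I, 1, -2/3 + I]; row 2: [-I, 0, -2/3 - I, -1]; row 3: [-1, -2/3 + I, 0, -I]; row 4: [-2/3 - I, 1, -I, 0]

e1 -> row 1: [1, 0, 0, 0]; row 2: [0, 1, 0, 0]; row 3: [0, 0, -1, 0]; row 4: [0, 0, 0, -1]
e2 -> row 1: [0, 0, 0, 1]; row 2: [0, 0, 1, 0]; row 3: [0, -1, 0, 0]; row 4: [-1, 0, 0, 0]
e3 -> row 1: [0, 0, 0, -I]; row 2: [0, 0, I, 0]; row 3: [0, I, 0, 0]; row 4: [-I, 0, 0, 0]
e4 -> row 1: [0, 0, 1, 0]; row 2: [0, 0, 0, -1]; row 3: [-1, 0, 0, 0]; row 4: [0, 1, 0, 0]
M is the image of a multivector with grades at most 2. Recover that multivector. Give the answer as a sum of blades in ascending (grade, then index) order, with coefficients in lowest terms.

Method: the blade images are trace-orthogonal — tr(rho(e_A) rho(e_B)^-1) = 4 if A = B and 0 otherwise — and rho(e_A)^-1 = (e_A)^2 * rho(e_A) with (e_A)^2 = +1 or -1, so the coefficient of e_A in the preimage is (e_A)^2 * tr(M rho(e_A))/4.
Nonzero projections over blades of grade <= 2: e4: (e4)^2 = -1, tr(M rho(e4)) = -4, coefficient 1; e12: (e12)^2 = +1, tr(M rho(e12)) = -8/3, coefficient -2/3; e13: (e13)^2 = +1, tr(M rho(e13)) = -4, coefficient -1; e34: (e34)^2 = -1, tr(M rho(e34)) = -4, coefficient 1. Every other blade of grade <= 2 projects to 0.
Answer: e4 - 2/3*e12 - e13 + e34


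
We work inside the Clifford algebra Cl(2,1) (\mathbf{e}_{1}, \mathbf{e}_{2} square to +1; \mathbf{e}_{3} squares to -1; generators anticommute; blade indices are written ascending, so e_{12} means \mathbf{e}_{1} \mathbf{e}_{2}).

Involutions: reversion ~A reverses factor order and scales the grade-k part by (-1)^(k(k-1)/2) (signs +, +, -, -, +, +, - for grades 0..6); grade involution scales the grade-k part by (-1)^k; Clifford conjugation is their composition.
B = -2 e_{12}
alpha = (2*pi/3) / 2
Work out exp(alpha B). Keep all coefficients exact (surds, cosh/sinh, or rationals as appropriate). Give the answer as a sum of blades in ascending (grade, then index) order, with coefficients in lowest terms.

B^2 = (-2)^2*(e_{12})^2 = 4*(-1) = -4 (a basis 2-blade squares to minus the product of its generators' squares).
B^2 = -4 — since the square is negative, the closed form is circular: l = 2, alpha*l = \frac{2 \pi}{3}, so exp(alpha B) = cos(\frac{2 \pi}{3}) + (sin(\frac{2 \pi}{3})/2)*B = - \frac{1}{2} + (\frac{\sqrt{3}}{4})*B.
Answer: - \frac{1}{2} - \frac{\sqrt{3}}{2} e_{12}


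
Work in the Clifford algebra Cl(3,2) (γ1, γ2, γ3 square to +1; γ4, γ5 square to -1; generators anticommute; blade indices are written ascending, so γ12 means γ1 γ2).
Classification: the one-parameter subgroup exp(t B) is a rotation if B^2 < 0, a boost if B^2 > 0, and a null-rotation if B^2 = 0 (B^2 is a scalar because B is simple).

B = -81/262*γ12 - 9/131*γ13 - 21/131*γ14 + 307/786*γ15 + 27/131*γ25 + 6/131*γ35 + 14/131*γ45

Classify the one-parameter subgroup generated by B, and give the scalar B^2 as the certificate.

B^2 term by term: the squares give (-81/262)^2*(γ12)^2 + (-9/131)^2*(γ13)^2 + (-21/131)^2*(γ14)^2 + (307/786)^2*(γ15)^2 + (27/131)^2*(γ25)^2 + (6/131)^2*(γ35)^2 + (14/131)^2*(γ45)^2 = 6561/68644*(-1) + 81/17161*(-1) + 441/17161*(+1) + 94249/617796*(+1) + 729/17161*(+1) + 36/17161*(+1) + 196/17161*(-1) = 1/9 (each basis 2-blade squares to minus the product of its generators' squares); cross terms between blades sharing an index anticommute and cancel; the commuting (index-disjoint) pairs give grade-4 terms 2*c*c'*(blade product), which cancel blade by blade — γ1235: -486/17161 + 486/17161 = 0; γ1245: -1134/17161 + 1134/17161 = 0; γ1345: -252/17161 + 252/17161 = 0 — confirming B is simple. So B^2 = 1/9.
Answer: boost, certificate B^2 = 1/9. Key observation: B^2 = 1/9 is a conjugation invariant, so its sign decides the class regardless of the surface form of B.


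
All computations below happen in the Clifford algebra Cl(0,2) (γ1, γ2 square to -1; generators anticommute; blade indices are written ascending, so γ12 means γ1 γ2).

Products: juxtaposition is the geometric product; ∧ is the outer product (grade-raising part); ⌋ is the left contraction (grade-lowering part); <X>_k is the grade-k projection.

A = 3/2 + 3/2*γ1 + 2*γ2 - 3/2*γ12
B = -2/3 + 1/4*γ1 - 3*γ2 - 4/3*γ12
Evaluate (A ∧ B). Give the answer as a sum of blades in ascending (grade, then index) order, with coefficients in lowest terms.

step 1: -1 - 5/8*γ1 - 35/6*γ2 - 6*γ12
Answer: -1 - 5/8*γ1 - 35/6*γ2 - 6*γ12


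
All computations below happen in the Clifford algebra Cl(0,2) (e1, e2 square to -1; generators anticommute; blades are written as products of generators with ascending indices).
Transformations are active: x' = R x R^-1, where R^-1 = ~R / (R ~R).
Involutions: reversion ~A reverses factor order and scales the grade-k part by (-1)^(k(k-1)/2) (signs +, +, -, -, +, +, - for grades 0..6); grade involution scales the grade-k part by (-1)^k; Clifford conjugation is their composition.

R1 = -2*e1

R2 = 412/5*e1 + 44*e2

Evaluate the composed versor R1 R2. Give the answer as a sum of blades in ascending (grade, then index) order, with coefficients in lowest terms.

Distribute over the terms of R1 (each basis-blade product reordered to ascending indices, repeated generators contracted through their squares):
(-2*e1) R2 = 824/5 - 88*e1 e2
Answer: 824/5 - 88*e1 e2


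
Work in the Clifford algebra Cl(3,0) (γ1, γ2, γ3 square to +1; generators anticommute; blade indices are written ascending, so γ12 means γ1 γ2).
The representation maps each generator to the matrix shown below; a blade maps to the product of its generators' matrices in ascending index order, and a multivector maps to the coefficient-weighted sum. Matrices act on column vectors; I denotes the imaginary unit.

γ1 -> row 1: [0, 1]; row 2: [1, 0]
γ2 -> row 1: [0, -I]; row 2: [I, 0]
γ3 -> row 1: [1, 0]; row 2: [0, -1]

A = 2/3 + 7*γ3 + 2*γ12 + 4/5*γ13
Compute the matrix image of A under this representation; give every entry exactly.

Bivector images (products of the table entries): rho(γ12) = rho(γ1)rho(γ2) = row 1: [I, 0]; row 2: [0, -I]; rho(γ13) = rho(γ1)rho(γ3) = row 1: [0, -1]; row 2: [1, 0].
M = (2/3)*1 + (7)*rho(γ3) + (2)*rho(γ12) + (4/5)*rho(γ13), summed entrywise (1 is the identity matrix):
Answer: row 1: [23/3 + 2*I, -4/5]; row 2: [4/5, -19/3 - 2*I]


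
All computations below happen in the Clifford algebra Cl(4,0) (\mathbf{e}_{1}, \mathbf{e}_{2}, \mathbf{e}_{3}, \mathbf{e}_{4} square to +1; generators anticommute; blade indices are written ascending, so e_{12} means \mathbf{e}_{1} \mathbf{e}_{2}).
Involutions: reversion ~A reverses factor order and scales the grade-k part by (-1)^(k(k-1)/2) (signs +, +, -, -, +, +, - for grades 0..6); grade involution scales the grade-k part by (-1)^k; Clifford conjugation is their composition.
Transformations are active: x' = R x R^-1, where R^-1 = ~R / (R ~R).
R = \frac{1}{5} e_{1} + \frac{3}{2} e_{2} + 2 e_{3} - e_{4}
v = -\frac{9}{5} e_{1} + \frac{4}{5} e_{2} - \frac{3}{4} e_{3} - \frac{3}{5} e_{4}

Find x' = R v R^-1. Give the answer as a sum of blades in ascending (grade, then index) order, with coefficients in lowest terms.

~R = \frac{1}{5} e_{1} + \frac{3}{2} e_{2} + 2 e_{3} - e_{4}, and R ~R = \frac{729}{100}, so R^-1 = ~R / (\frac{729}{100}).
R v = -\frac{3}{50} + \frac{143}{50} e_{12} + \frac{69}{20} e_{13} - \frac{48}{25} e_{14} - \frac{109}{40} e_{23} - \frac{1}{10} e_{24} - \frac{39}{20} e_{34}
Answer: \frac{2183}{1215} e_{1} - \frac{334}{405} e_{2} + \frac{697}{972} e_{3} + \frac{749}{1215} e_{4}


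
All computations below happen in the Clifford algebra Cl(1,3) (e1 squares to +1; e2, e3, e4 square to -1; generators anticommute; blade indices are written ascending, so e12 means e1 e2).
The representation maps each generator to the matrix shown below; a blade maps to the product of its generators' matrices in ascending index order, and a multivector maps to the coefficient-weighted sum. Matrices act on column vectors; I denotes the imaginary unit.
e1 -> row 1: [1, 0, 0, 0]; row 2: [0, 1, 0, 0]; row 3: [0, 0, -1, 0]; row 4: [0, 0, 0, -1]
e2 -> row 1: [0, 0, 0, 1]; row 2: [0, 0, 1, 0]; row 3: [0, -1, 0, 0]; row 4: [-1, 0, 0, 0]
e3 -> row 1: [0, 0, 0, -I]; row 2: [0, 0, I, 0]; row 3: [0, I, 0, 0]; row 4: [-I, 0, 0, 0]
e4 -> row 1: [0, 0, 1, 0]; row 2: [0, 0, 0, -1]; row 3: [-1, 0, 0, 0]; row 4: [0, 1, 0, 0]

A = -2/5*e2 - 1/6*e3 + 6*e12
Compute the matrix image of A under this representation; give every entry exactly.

Bivector images (products of the table entries): rho(e12) = rho(e1)rho(e2) = row 1: [0, 0, 0, 1]; row 2: [0, 0, 1, 0]; row 3: [0, 1, 0, 0]; row 4: [1, 0, 0, 0].
M = (-2/5)*rho(e2) + (-1/6)*rho(e3) + (6)*rho(e12), summed entrywise:
Answer: row 1: [0, 0, 0, 28/5 + I/6]; row 2: [0, 0, 28/5 - I/6, 0]; row 3: [0, 32/5 - I/6, 0, 0]; row 4: [32/5 + I/6, 0, 0, 0]


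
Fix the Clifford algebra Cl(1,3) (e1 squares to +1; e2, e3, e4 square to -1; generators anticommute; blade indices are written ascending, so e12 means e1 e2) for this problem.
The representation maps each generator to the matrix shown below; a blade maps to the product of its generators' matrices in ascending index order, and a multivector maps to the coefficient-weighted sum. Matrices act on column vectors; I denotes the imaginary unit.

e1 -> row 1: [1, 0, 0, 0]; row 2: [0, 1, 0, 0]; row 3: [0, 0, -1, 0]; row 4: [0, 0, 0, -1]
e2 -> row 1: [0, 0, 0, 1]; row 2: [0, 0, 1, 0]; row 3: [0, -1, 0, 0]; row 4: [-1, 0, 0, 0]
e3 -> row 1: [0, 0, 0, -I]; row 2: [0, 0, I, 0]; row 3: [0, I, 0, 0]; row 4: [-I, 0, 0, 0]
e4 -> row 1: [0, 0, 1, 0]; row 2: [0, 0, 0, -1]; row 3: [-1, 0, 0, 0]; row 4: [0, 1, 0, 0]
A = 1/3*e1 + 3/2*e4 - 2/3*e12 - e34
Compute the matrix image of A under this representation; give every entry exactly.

Bivector images (products of the table entries): rho(e12) = rho(e1)rho(e2) = row 1: [0, 0, 0, 1]; row 2: [0, 0, 1, 0]; row 3: [0, 1, 0, 0]; row 4: [1, 0, 0, 0]; rho(e34) = rho(e3)rho(e4) = row 1: [0, -I, 0, 0]; row 2: [-I, 0, 0, 0]; row 3: [0, 0, 0, -I]; row 4: [0, 0, -I, 0].
M = (1/3)*rho(e1) + (3/2)*rho(e4) + (-2/3)*rho(e12) + (-1)*rho(e34), summed entrywise:
Answer: row 1: [1/3, I, 3/2, -2/3]; row 2: [I, 1/3, -2/3, -3/2]; row 3: [-3/2, -2/3, -1/3, I]; row 4: [-2/3, 3/2, I, -1/3]


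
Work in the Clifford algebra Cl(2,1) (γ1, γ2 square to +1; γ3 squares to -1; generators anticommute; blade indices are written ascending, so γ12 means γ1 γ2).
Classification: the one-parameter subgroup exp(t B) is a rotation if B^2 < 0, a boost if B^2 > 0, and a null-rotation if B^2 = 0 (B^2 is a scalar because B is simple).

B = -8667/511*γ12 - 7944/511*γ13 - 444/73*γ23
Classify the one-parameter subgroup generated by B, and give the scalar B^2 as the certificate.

B^2 term by term: the squares give (-8667/511)^2*(γ12)^2 + (-7944/511)^2*(γ13)^2 + (-444/73)^2*(γ23)^2 = 75116889/261121*(-1) + 63107136/261121*(+1) + 197136/5329*(+1) = -9 (each basis 2-blade squares to minus the product of its generators' squares); cross terms between blades sharing an index anticommute and cancel. So B^2 = -9.
Answer: rotation, certificate B^2 = -9. One invariant decides it: the square -9 survives every conjugation, and its sign is exactly the classification.


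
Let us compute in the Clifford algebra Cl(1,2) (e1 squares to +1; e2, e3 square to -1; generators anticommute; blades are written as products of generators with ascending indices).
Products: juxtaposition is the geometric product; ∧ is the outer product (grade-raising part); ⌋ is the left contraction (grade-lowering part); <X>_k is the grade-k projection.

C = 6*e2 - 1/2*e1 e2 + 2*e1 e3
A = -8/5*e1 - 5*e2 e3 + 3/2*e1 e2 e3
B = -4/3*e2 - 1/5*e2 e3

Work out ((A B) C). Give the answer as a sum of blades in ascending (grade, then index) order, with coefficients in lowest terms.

step 1: -1 + 3/10*e1 + 20/3*e3 + 32/15*e1 e2 - 2*e1 e3 + 8/25*e1 e2 e3
step 2: -76/15 + 8/15*e1 - 679/100*e2 + 11/25*e3 + 23/10*e1 e2 - 2/25*e1 e3 - 649/15*e2 e3 + 26/3*e1 e2 e3
Answer: -76/15 + 8/15*e1 - 679/100*e2 + 11/25*e3 + 23/10*e1 e2 - 2/25*e1 e3 - 649/15*e2 e3 + 26/3*e1 e2 e3


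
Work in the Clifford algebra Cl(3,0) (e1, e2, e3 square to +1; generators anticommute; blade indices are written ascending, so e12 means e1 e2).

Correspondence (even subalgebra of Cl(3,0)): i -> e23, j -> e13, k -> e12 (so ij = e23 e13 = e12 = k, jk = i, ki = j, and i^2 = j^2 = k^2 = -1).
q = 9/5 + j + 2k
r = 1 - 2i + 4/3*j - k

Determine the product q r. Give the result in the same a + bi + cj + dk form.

In blades: q = 9/5 + 2*e12 + e13, r = 1 - e12 + 4/3*e13 - 2*e23.
Distribute q over r term by term (generator squares from the signature, products reordered to ascending indices): (9/5)*r = 9/5 - 9/5*e12 + 12/5*e13 - 18/5*e23; (2*e12)*r = 2 + 2*e12 - 4*e13 - 8/3*e23; (e13)*r = -4/3 + 2*e12 + e13 - e23.
Sum: 37/15 + 11/5*e12 - 3/5*e13 - 109/15*e23; translating back through the correspondence:
Answer: 37/15 - 109/15*i - 3/5*j + 11/5*k


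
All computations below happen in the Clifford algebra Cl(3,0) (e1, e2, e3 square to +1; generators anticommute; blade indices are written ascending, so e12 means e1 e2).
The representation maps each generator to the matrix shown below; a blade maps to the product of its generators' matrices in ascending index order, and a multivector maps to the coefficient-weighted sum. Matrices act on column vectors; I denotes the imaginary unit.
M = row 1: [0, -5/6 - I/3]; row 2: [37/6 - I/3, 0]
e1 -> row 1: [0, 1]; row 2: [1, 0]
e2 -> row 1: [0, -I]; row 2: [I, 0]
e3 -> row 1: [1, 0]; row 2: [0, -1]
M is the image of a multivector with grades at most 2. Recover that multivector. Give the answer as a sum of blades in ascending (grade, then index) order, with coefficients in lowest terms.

Method: 1, rho(e1), rho(e2), rho(e3) form a trace-orthogonal basis of the 2x2 complex matrices (tr(X Y) = 2 if X = Y, else 0), so M = m0*1 + m1*rho(e1) + m2*rho(e2) + m3*rho(e3) with m0 = tr(M)/2 = 0, m1 = tr(M rho(e1))/2 = 8/3 - I/3, m2 = tr(M rho(e2))/2 = -7*I/2, m3 = tr(M rho(e3))/2 = 0.
Multiplying table entries, the bivector images are rho(e12) = I*rho(e3), rho(e13) = -I*rho(e2), rho(e23) = I*rho(e1); with real blade coefficients the real parts of m0..m3 are the coefficients of 1, e1, e2, e3 and the imaginary parts give the bivectors (e23: Im m1, e13: -Im m2, e12: Im m3).
Answer: 8/3*e1 + 7/2*e13 - 1/3*e23


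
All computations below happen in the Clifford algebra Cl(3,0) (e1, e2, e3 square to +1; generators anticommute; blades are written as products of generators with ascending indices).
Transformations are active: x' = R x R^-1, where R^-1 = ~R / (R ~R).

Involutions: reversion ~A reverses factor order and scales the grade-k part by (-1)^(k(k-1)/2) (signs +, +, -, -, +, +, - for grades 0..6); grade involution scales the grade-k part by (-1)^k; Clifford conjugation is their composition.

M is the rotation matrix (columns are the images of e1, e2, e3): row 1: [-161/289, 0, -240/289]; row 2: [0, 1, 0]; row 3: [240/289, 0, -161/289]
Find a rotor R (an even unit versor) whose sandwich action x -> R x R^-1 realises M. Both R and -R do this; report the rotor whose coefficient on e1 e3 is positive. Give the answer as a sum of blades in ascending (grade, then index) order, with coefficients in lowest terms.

Method: write R = a + b12*e1 e2 + b13*e1 e3 + b23*e2 e3 with a^2 + b12^2 + b13^2 + b23^2 = 1 (so R^-1 = ~R). Expanding the columns R e_j ~R gives tr M = 4a^2 - 1 and, from the antisymmetric part, M21 - M12 = -4a*b12, M13 - M31 = 4a*b13, M32 - M23 = -4a*b23.
Here tr M = -33/289, so a^2 = (1 + tr M)/4 = 64/289 and a = ±8/17. Taking a = 8/17: M21 - M12 = 0, M13 - M31 = -480/289, M32 - M23 = 0, giving b12 = 0, b13 = -15/17, b23 = 0, i.e. R = 8/17 - 15/17*e1 e3.
Its e1 e3 coefficient is negative, so report the other preimage -R.
Answer: -8/17 + 15/17*e1 e3. Note: both R and -R realise this M (trace -33/289); the covering map identifies them, and the e1 e3-coefficient sign is the tie-breaker.


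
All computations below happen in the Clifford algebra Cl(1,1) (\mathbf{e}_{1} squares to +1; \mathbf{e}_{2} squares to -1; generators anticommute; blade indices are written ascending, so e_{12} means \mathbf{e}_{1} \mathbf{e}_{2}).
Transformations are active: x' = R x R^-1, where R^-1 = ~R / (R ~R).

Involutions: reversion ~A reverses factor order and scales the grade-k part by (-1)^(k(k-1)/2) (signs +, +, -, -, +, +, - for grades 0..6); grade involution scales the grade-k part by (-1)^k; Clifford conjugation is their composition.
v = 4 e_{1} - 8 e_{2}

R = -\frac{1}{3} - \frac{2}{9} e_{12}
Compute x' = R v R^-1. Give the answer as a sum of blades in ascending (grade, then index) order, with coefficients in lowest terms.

~R = -\frac{1}{3} + \frac{2}{9} e_{12}, and R ~R = \frac{5}{81}, so R^-1 = ~R / (\frac{5}{81}).
R v = -\frac{28}{9} e_{1} + \frac{32}{9} e_{2}
Answer: \frac{148}{5} e_{1} - \frac{152}{5} e_{2}


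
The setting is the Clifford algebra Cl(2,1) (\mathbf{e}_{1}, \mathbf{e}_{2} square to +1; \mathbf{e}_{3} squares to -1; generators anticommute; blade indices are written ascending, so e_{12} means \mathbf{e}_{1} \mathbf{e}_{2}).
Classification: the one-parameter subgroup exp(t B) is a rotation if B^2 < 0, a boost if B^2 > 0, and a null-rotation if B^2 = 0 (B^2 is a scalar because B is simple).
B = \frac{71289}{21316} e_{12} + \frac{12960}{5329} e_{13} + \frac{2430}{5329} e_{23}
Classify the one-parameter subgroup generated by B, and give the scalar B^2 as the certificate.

B^2 term by term: the squares give (\frac{71289}{21316})^2*(e_{12})^2 + (\frac{12960}{5329})^2*(e_{13})^2 + (\frac{2430}{5329})^2*(e_{23})^2 = \frac{5082121521}{454371856}*(-1) + \frac{167961600}{28398241}*(+1) + \frac{5904900}{28398241}*(+1) = -\frac{81}{16} (each basis 2-blade squares to minus the product of its generators' squares); cross terms between blades sharing an index anticommute and cancel. So B^2 = -\frac{81}{16}.
Answer: rotation, certificate B^2 = -\frac{81}{16}. Check the certificate: B^2 = -\frac{81}{16}, and that sign is decisive whatever form B takes.


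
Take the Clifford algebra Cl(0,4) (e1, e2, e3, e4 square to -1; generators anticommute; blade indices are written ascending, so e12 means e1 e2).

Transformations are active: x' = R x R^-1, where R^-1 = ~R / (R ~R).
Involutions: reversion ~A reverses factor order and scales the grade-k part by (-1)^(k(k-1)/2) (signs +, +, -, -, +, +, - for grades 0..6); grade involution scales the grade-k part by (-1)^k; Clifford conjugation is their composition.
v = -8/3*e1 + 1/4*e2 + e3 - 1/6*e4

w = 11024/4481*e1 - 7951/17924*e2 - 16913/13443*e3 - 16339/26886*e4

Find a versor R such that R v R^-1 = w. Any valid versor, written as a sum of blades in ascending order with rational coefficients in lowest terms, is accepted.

Equal squares first: v^2 = w^2 = -1181/144. Then v + w = -2776/13443*e1 - 1735/8962*e2 - 3470/13443*e3 - 3470/4481*e4 is a versor taking v to w, provided it is invertible.
Answer: -2776/13443*e1 - 1735/8962*e2 - 3470/13443*e3 - 3470/4481*e4


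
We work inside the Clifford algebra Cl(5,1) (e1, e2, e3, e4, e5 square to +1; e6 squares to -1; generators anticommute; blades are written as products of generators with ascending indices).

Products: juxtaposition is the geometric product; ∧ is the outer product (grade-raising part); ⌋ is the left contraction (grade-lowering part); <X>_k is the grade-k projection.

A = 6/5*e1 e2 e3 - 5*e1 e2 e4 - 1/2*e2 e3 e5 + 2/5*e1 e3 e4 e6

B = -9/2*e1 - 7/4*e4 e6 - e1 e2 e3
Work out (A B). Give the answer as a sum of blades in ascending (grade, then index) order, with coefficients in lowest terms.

step 1: 6/5 - 7/10*e1 e3 + 1/2*e1 e5 - 27/5*e2 e3 + 45/2*e2 e4 + 5*e3 e4 + 35/4*e1 e2 e6 - 2/5*e2 e4 e6 + 9/5*e3 e4 e6 - 9/4*e1 e2 e3 e5 - 21/10*e1 e2 e3 e4 e6 - 7/8*e2 e3 e4 e5 e6
Answer: 6/5 - 7/10*e1 e3 + 1/2*e1 e5 - 27/5*e2 e3 + 45/2*e2 e4 + 5*e3 e4 + 35/4*e1 e2 e6 - 2/5*e2 e4 e6 + 9/5*e3 e4 e6 - 9/4*e1 e2 e3 e5 - 21/10*e1 e2 e3 e4 e6 - 7/8*e2 e3 e4 e5 e6


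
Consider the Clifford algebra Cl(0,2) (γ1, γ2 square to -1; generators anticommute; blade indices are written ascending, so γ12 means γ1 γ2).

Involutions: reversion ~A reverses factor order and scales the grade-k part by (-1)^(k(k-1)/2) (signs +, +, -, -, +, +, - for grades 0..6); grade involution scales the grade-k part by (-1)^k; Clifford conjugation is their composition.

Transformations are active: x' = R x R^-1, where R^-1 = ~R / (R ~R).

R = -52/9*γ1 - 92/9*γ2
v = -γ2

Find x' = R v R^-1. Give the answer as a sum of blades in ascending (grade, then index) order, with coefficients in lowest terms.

~R = -52/9*γ1 - 92/9*γ2, and R ~R = -11168/81, so R^-1 = ~R / (-11168/81).
R v = -92/9 + 52/9*γ12
Answer: -299/349*γ1 - 180/349*γ2


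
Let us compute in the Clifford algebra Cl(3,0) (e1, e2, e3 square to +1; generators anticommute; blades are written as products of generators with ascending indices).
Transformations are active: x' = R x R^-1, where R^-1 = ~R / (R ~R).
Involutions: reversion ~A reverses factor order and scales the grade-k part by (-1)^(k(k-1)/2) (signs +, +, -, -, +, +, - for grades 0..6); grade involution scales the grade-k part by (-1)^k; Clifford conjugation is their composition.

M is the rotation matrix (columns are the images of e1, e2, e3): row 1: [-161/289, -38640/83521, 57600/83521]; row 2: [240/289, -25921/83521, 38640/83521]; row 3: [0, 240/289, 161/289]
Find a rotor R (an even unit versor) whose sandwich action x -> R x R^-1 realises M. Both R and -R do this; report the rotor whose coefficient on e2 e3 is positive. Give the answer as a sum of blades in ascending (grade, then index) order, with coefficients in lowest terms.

Method: write R = a + b12*e1 e2 + b13*e1 e3 + b23*e2 e3 with a^2 + b12^2 + b13^2 + b23^2 = 1 (so R^-1 = ~R). Expanding the columns R e_j ~R gives tr M = 4a^2 - 1 and, from the antisymmetric part, M21 - M12 = -4a*b12, M13 - M31 = 4a*b13, M32 - M23 = -4a*b23.
Here tr M = -25921/83521, so a^2 = (1 + tr M)/4 = 14400/83521 and a = ±120/289. Taking a = 120/289: M21 - M12 = 108000/83521, M13 - M31 = 57600/83521, M32 - M23 = 30720/83521, giving b12 = -225/289, b13 = 120/289, b23 = -64/289, i.e. R = 120/289 - 225/289*e1 e2 + 120/289*e1 e3 - 64/289*e2 e3.
Its e2 e3 coefficient is negative, so report the other preimage -R.
Answer: -120/289 + 225/289*e1 e2 - 120/289*e1 e3 + 64/289*e2 e3. Note: both R and -R realise this M (trace -25921/83521); the covering map identifies them, and the e2 e3-coefficient sign is the tie-breaker.


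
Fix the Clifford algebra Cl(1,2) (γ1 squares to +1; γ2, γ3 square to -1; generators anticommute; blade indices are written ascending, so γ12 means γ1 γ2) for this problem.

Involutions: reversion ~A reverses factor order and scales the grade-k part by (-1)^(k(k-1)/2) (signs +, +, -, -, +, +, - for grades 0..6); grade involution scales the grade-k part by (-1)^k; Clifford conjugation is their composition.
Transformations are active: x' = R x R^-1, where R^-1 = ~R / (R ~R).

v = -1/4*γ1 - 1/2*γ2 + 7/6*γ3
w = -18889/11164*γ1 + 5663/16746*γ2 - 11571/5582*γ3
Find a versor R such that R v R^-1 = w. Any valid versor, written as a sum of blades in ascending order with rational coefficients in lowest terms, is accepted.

Take R = v + w = -5420/2791*γ1 - 1355/8373*γ2 - 7588/8373*γ3. Because q(v) = q(w) = -223/144, conjugation by R sends v exactly to w.
Answer: -5420/2791*γ1 - 1355/8373*γ2 - 7588/8373*γ3


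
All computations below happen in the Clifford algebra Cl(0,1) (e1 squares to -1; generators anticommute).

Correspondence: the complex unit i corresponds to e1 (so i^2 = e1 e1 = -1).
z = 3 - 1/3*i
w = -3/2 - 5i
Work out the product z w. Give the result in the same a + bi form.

In blades: z = 3 - 1/3*e1, w = -3/2 - 5*e1.
Distribute z over w term by term (generator squares from the signature, products reordered to ascending indices): (3)*w = -9/2 - 15*e1; (-1/3*e1)*w = -5/3 + 1/2*e1.
Sum: -37/6 - 29/2*e1; translating back through the correspondence:
Answer: -37/6 - 29/2*i


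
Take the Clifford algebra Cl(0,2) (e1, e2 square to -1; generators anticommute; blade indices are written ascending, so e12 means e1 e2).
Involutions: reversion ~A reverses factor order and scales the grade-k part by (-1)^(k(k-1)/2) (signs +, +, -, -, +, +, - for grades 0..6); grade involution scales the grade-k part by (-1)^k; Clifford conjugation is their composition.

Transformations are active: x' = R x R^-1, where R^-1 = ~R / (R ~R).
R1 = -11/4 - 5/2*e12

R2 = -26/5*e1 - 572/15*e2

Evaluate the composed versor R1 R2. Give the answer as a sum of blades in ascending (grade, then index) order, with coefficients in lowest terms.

Distribute over the terms of R1 (each basis-blade product reordered to ascending indices, repeated generators contracted through their squares):
(-11/4) R2 = 143/10*e1 + 1573/15*e2
(-5/2*e12) R2 = -286/3*e1 + 13*e2
Summing the partial products and collecting blades:
Answer: -2431/30*e1 + 1768/15*e2


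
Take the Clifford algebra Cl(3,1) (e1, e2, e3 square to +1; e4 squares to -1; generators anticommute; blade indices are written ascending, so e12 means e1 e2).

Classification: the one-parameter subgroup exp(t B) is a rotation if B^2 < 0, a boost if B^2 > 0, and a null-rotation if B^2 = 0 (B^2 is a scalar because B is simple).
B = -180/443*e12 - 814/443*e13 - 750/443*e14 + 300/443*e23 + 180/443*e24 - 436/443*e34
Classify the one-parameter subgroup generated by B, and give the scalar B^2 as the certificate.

B^2 term by term: the squares give (-180/443)^2*(e12)^2 + (-814/443)^2*(e13)^2 + (-750/443)^2*(e14)^2 + (300/443)^2*(e23)^2 + (180/443)^2*(e24)^2 + (-436/443)^2*(e34)^2 = 32400/196249*(-1) + 662596/196249*(-1) + 562500/196249*(+1) + 90000/196249*(-1) + 32400/196249*(+1) + 190096/196249*(+1) = 0 (each basis 2-blade squares to minus the product of its generators' squares); cross terms between blades sharing an index anticommute and cancel; the commuting (index-disjoint) pairs give grade-4 terms 2*c*c'*(blade product), which cancel blade by blade — e1234: 156960/196249 + 293040/196249 - 450000/196249 = 0 — confirming B is simple. So B^2 = 0.
Answer: null-rotation, certificate B^2 = 0. B^2 = 0 is basis-independent, so its sign is the whole story.


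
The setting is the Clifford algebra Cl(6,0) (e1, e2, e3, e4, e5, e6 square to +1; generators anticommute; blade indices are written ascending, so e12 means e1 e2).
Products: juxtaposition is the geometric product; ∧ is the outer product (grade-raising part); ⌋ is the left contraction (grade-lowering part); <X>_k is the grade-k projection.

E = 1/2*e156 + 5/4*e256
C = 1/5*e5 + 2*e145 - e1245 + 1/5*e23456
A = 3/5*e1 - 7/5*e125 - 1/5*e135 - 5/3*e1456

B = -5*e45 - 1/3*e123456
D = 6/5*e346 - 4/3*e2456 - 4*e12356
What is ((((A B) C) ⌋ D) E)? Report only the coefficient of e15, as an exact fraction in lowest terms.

step 1: -25/3*e16 + 5/9*e23 - 7*e124 - e134 - 3*e145 + 1/15*e246 - 7/15*e346 - 1/5*e23456
step 2: 149/25 - 3*e2 - 7*e5 - 3/5*e14 - 1043/75*e25 - 149/75*e35 + 1/5*e136 + 26/15*e156 + 10/9*e235 + 149/9*e456 + 1/5*e1236 - 7/5*e1245 + 1/15*e1256 + 16/45*e1345 - 7/15*e1356 + 1/25*e2346 + 208/25*e2456 + 7/75*e3456 - 5/9*e12345 + 7/15*e12356
step 3: -324/25 - 3232/135*e2 - 4/15*e3 + 4/5*e5 - 40/9*e16 + 104/15*e23 - 4/5*e25 + 4172/225*e46 - 596/75*e126 + 4172/75*e136 + 28/3*e246 + 894/125*e346 + 4*e456 - 28*e1236 - 12*e1356 - 596/75*e2456 - 596/25*e12356
step 4: -6*e3 - 149/15*e4 - 20/9*e5 + e6 - 149/5*e13 + 2*e14 - 149/15*e15 - 2/5*e16 + 298/25*e23 + 5*e24 + 298/75*e25 - e26 - 2086/75*e35 - 35/3*e45 - 808/27*e56 - 15*e123 + 298/75*e124 - 50/9*e125 - 2/5*e126 + 35*e135 - 2086/225*e145 - 162/25*e156 - 14*e235 - 1043/45*e245 - 81/5*e256 - 26/3*e356 - 1043/15*e1235 + 14/3*e1245 + 1616/135*e1256 + 447/125*e1345 + 2/15*e1356 + 447/50*e2345 + 1/3*e2356 + 52/15*e12356
Answer: -149/15


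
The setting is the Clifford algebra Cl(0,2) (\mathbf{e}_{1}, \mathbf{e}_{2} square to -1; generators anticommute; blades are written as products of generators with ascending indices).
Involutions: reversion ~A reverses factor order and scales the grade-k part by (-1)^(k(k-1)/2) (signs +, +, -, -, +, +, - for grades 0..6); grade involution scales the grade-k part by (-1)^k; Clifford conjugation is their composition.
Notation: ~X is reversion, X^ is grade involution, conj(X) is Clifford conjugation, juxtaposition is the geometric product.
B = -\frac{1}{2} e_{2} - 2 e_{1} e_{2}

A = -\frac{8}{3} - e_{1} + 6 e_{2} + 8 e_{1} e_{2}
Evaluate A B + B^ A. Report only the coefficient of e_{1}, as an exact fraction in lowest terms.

first term: 19 - 8 e_{1} - \frac{2}{3} e_{2} + \frac{35}{6} e_{1} e_{2}
second term: 13 + 16 e_{1} + \frac{2}{3} e_{2} + \frac{35}{6} e_{1} e_{2}
Answer: 8
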